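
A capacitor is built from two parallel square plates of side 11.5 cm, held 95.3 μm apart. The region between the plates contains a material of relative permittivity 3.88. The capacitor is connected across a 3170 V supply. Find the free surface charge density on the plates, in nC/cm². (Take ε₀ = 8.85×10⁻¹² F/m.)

σ ≈ 114 nC/cm²

A = (11.5 cm)² = 1.32×10⁻² m².
C = κε₀A/d = 3.88 × 8.85×10⁻¹² × 1.32×10⁻² / 9.53×10⁻⁵ = 4.77×10⁻⁹ F.
σ = Q/A = CV/A = 4.77×10⁻⁹ × 3170 / 1.32×10⁻² = 1.14×10⁻³ C/m².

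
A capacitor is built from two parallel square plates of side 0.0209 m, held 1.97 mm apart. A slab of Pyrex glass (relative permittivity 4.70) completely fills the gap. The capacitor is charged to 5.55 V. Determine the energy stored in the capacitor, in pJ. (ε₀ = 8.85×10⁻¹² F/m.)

A = (0.0209 m)² = 4.37×10⁻⁴ m².
C = κε₀A/d = 4.70 × 8.85×10⁻¹² × 4.37×10⁻⁴ / 1.97×10⁻³ = 9.22×10⁻¹² F.
U = ½CV² = ½ × 9.22×10⁻¹² × (5.55)² = 1.42×10⁻¹⁰ J.

142 pJ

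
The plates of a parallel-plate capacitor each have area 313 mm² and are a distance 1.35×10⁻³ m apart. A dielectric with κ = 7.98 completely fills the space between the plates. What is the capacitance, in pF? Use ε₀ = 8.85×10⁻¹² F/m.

A = 313 mm² = 3.13×10⁻⁴ m².
C = κε₀A/d = 7.98 × 8.85×10⁻¹² × 3.13×10⁻⁴ / 1.35×10⁻³ = 1.64×10⁻¹¹ F.

C ≈ 16.4 pF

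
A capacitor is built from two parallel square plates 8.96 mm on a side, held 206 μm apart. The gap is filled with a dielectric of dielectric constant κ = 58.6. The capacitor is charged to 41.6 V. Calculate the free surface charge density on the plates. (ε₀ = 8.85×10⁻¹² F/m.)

A = (8.96 mm)² = 8.03×10⁻⁵ m².
C = κε₀A/d = 58.6 × 8.85×10⁻¹² × 8.03×10⁻⁵ / 2.06×10⁻⁴ = 2.02×10⁻¹⁰ F.
σ = Q/A = CV/A = 2.02×10⁻¹⁰ × 41.6 / 8.03×10⁻⁵ = 1.05×10⁻⁴ C/m².

105 μC/m²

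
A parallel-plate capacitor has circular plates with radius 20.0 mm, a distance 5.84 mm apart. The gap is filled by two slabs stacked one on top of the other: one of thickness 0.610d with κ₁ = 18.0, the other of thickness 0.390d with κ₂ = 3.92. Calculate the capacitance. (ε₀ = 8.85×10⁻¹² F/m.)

A = π(20.0 mm)² = 1.26×10⁻³ m².
Stacked slabs ⇒ two capacitors in series, each with the full plate area.
C₁ = κ₁ε₀A/d₁ = 18.0 × 8.85×10⁻¹² × 1.26×10⁻³ / 3.56×10⁻³ = 5.62×10⁻¹¹ F.
C₂ = κ₂ε₀A/d₂ = 3.92 × 8.85×10⁻¹² × 1.26×10⁻³ / 2.28×10⁻³ = 1.91×10⁻¹¹ F.
C = (1/C₁ + 1/C₂)⁻¹ = 1.43×10⁻¹¹ F.

C ≈ 14.3 pF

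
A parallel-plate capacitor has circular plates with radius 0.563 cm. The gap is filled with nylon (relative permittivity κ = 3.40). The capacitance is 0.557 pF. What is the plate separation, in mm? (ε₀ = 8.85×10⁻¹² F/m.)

A = π(0.563 cm)² = 9.96×10⁻⁵ m².
d = κε₀A/C = 3.40 × 8.85×10⁻¹² × 9.96×10⁻⁵ / 5.57×10⁻¹³ = 5.38×10⁻³ m.

d ≈ 5.38 mm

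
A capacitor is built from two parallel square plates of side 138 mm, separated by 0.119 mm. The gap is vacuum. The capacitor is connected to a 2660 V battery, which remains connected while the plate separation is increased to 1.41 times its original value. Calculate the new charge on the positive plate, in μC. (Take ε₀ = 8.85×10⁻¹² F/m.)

Q ≈ 2.67 μC

A = (138 mm)² = 1.90×10⁻² m².
Initially C₁ = ε₀A/d = 8.85×10⁻¹² × 1.90×10⁻² / 1.19×10⁻⁴ = 1.42×10⁻⁹ F.
Q₁ = 3.77×10⁻⁶ C.
Battery connected ⇒ V is held fixed. C₂ = 0.709 C₁ and Q = CV, so Q₂/Q₁ = C₂/C₁ = 0.709.
Q₂ = 0.709 × 3.77×10⁻⁶ = 2.67×10⁻⁶ C.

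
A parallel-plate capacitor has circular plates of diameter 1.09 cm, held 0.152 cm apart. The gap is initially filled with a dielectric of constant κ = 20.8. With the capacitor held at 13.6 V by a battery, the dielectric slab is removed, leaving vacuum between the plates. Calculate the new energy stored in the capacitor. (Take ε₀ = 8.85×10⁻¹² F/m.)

A = π(1.09/2 cm)² = 9.33×10⁻⁵ m².
Initially C₁ = κε₀A/d = 20.8 × 8.85×10⁻¹² × 9.33×10⁻⁵ / 1.52×10⁻³ = 1.13×10⁻¹¹ F.
U₁ = 1.05×10⁻⁹ J.
Battery connected ⇒ V is held fixed. C₂ = 0.0481 C₁ and U = ½CV², so U₂/U₁ = C₂/C₁ = 0.0481.
U₂ = 0.0481 × 1.05×10⁻⁹ = 5.02×10⁻¹¹ J.

U ≈ 50.2 pJ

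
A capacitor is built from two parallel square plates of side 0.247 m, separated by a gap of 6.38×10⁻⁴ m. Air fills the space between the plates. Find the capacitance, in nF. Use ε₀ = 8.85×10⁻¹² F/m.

A = (0.247 m)² = 6.10×10⁻² m².
C = ε₀A/d = 8.85×10⁻¹² × 6.10×10⁻² / 6.38×10⁻⁴ = 8.46×10⁻¹⁰ F.

C ≈ 0.846 nF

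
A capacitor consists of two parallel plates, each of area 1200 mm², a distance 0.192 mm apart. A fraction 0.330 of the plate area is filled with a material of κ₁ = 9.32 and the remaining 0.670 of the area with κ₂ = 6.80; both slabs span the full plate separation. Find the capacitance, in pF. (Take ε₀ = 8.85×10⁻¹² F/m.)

A = 1200 mm² = 1.20×10⁻³ m².
Side-by-side slabs ⇒ two capacitors in parallel, each spanning the full gap.
C₁ = κ₁ε₀A₁/d = 9.32 × 8.85×10⁻¹² × 3.96×10⁻⁴ / 1.92×10⁻⁴ = 1.70×10⁻¹⁰ F.
C₂ = κ₂ε₀A₂/d = 6.80 × 8.85×10⁻¹² × 8.04×10⁻⁴ / 1.92×10⁻⁴ = 2.52×10⁻¹⁰ F.
C = C₁ + C₂ = 4.22×10⁻¹⁰ F.

422 pF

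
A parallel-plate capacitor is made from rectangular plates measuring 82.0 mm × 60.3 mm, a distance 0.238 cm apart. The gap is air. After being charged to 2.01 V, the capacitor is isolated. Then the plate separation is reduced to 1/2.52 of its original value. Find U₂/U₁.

Isolated ⇒ Q is held fixed.
C₂ = 2.52 C₁ and U = Q²/(2C), so U₂/U₁ = C₁/C₂ = 0.397.

U₂/U₁ ≈ 0.397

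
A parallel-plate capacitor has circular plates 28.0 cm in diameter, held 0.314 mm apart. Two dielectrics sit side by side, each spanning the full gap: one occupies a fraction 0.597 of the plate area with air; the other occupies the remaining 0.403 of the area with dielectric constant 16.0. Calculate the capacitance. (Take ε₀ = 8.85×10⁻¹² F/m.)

12.2 nF

A = π(28.0/2 cm)² = 6.16×10⁻² m².
Side-by-side slabs ⇒ two capacitors in parallel, each spanning the full gap.
C₁ = κ₁ε₀A₁/d = 1.00 × 8.85×10⁻¹² × 3.68×10⁻² / 3.14×10⁻⁴ = 1.04×10⁻⁹ F.
C₂ = κ₂ε₀A₂/d = 16.0 × 8.85×10⁻¹² × 2.48×10⁻² / 3.14×10⁻⁴ = 1.12×10⁻⁸ F.
C = C₁ + C₂ = 1.22×10⁻⁸ F.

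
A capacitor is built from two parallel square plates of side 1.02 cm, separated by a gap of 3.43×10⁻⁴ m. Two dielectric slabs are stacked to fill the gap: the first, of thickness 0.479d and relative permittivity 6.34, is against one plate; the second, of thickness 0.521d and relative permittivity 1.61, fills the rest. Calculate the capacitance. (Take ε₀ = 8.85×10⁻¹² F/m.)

6.73 pF

A = (1.02 cm)² = 1.04×10⁻⁴ m².
Stacked slabs ⇒ two capacitors in series, each with the full plate area.
C₁ = κ₁ε₀A/d₁ = 6.34 × 8.85×10⁻¹² × 1.04×10⁻⁴ / 1.64×10⁻⁴ = 3.55×10⁻¹¹ F.
C₂ = κ₂ε₀A/d₂ = 1.61 × 8.85×10⁻¹² × 1.04×10⁻⁴ / 1.79×10⁻⁴ = 8.30×10⁻¹² F.
C = (1/C₁ + 1/C₂)⁻¹ = 6.73×10⁻¹² F.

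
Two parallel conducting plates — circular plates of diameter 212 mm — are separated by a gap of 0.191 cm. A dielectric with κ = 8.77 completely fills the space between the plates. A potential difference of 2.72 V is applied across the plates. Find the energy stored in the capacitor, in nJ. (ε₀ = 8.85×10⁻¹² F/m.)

U ≈ 5.31 nJ

A = π(212/2 mm)² = 3.53×10⁻² m².
C = κε₀A/d = 8.77 × 8.85×10⁻¹² × 3.53×10⁻² / 1.91×10⁻³ = 1.43×10⁻⁹ F.
U = ½CV² = ½ × 1.43×10⁻⁹ × (2.72)² = 5.31×10⁻⁹ J.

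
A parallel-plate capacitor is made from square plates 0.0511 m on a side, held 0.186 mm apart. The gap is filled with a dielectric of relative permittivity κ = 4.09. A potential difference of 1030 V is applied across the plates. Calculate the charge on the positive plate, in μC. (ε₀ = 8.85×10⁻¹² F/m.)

A = (0.0511 m)² = 2.61×10⁻³ m².
C = κε₀A/d = 4.09 × 8.85×10⁻¹² × 2.61×10⁻³ / 1.86×10⁻⁴ = 5.08×10⁻¹⁰ F.
Q = CV = 5.08×10⁻¹⁰ × 1030 = 5.23×10⁻⁷ C.

Q ≈ 0.523 μC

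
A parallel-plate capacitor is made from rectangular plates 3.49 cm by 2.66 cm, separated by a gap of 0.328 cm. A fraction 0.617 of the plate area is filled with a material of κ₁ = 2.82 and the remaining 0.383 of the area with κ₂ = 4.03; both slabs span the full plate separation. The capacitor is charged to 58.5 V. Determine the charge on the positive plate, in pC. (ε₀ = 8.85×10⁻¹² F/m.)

Q ≈ 481 pC

A = 3.49 × 2.66 cm² = 9.28×10⁻⁴ m².
Side-by-side slabs ⇒ two capacitors in parallel, each spanning the full gap.
C₁ = κ₁ε₀A₁/d = 2.82 × 8.85×10⁻¹² × 5.73×10⁻⁴ / 3.28×10⁻³ = 4.36×10⁻¹² F.
C₂ = κ₂ε₀A₂/d = 4.03 × 8.85×10⁻¹² × 3.56×10⁻⁴ / 3.28×10⁻³ = 3.87×10⁻¹² F.
C = C₁ + C₂ = 8.22×10⁻¹² F.
Q = CV = 8.22×10⁻¹² × 58.5 = 4.81×10⁻¹⁰ C.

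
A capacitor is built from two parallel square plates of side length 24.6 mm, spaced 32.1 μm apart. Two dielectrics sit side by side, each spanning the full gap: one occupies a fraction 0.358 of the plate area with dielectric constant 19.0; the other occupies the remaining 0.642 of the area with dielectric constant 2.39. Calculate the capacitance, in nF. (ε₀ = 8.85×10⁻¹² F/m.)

A = (24.6 mm)² = 6.05×10⁻⁴ m².
Side-by-side slabs ⇒ two capacitors in parallel, each spanning the full gap.
C₁ = κ₁ε₀A₁/d = 19.0 × 8.85×10⁻¹² × 2.17×10⁻⁴ / 3.21×10⁻⁵ = 1.13×10⁻⁹ F.
C₂ = κ₂ε₀A₂/d = 2.39 × 8.85×10⁻¹² × 3.89×10⁻⁴ / 3.21×10⁻⁵ = 2.56×10⁻¹⁰ F.
C = C₁ + C₂ = 1.39×10⁻⁹ F.

C ≈ 1.39 nF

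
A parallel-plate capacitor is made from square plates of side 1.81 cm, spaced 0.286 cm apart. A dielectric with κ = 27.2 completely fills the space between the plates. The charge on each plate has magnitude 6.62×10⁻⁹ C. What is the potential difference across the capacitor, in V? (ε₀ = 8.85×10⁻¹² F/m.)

A = (1.81 cm)² = 3.28×10⁻⁴ m².
C = κε₀A/d = 27.2 × 8.85×10⁻¹² × 3.28×10⁻⁴ / 2.86×10⁻³ = 2.76×10⁻¹¹ F.
V = Q/C = 6.62×10⁻⁹ / 2.76×10⁻¹¹ = 2.40×10² V.

V ≈ 240 V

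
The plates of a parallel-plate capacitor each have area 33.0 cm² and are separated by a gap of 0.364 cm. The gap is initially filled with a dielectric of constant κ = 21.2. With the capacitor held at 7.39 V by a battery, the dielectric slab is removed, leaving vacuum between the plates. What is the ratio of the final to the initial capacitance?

C = κε₀A/d scales with κ, so C₂/C₁ = 1/κ = 1/21.2 = 0.0472.

C₂/C₁ ≈ 0.0472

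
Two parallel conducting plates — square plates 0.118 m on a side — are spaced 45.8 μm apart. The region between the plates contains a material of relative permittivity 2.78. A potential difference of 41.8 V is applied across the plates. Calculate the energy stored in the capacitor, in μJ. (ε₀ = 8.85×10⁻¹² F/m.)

6.53 μJ

A = (0.118 m)² = 1.39×10⁻² m².
C = κε₀A/d = 2.78 × 8.85×10⁻¹² × 1.39×10⁻² / 4.58×10⁻⁵ = 7.48×10⁻⁹ F.
U = ½CV² = ½ × 7.48×10⁻⁹ × (41.8)² = 6.53×10⁻⁶ J.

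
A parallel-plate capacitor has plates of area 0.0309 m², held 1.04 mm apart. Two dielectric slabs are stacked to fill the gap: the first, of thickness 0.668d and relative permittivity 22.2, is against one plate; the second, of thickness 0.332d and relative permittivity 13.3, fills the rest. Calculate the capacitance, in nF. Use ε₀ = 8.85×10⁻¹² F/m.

Stacked slabs ⇒ two capacitors in series, each with the full plate area.
C₁ = κ₁ε₀A/d₁ = 22.2 × 8.85×10⁻¹² × 3.09×10⁻² / 6.95×10⁻⁴ = 8.74×10⁻⁹ F.
C₂ = κ₂ε₀A/d₂ = 13.3 × 8.85×10⁻¹² × 3.09×10⁻² / 3.45×10⁻⁴ = 1.05×10⁻⁸ F.
C = (1/C₁ + 1/C₂)⁻¹ = 4.78×10⁻⁹ F.

4.78 nF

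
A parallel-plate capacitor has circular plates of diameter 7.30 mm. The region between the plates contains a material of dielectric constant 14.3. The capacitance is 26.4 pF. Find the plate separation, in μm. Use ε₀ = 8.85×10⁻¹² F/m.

A = π(7.30/2 mm)² = 4.19×10⁻⁵ m².
d = κε₀A/C = 14.3 × 8.85×10⁻¹² × 4.19×10⁻⁵ / 2.64×10⁻¹¹ = 2.01×10⁻⁴ m.

d ≈ 201 μm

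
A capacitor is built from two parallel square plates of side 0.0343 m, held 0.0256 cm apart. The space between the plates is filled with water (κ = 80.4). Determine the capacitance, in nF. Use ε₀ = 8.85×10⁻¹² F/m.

A = (0.0343 m)² = 1.18×10⁻³ m².
C = κε₀A/d = 80.4 × 8.85×10⁻¹² × 1.18×10⁻³ / 2.56×10⁻⁴ = 3.27×10⁻⁹ F.

C ≈ 3.27 nF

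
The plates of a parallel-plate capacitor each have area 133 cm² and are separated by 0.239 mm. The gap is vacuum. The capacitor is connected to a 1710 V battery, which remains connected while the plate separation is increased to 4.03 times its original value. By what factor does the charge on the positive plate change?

Q₂/Q₁ ≈ 0.248

Battery connected ⇒ V is held fixed.
C₂ = 0.248 C₁ and Q = CV, so Q₂/Q₁ = C₂/C₁ = 0.248.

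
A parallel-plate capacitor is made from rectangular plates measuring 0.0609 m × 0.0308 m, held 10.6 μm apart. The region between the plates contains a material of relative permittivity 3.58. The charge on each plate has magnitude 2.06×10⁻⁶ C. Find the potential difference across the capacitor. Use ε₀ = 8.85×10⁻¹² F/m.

A = 0.0609 × 0.0308 m² = 1.88×10⁻³ m².
C = κε₀A/d = 3.58 × 8.85×10⁻¹² × 1.88×10⁻³ / 1.06×10⁻⁵ = 5.61×10⁻⁹ F.
V = Q/C = 2.06×10⁻⁶ / 5.61×10⁻⁹ = 3.67×10² V.

V ≈ 367 V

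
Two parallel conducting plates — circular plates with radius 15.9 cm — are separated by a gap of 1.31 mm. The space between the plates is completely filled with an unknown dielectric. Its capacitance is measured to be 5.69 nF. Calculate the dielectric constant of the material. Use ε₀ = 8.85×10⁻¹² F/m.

10.6

A = π(15.9 cm)² = 7.94×10⁻² m².
κ = Cd/(ε₀A) = 5.69×10⁻⁹ × 1.31×10⁻³ / (8.85×10⁻¹² × 7.94×10⁻²) = 10.6.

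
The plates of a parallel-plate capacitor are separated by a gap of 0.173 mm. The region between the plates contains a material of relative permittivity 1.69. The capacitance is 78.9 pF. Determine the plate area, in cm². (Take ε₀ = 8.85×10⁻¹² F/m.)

A = Cd/(κε₀) = 7.89×10⁻¹¹ × 1.73×10⁻⁴ / (1.69 × 8.85×10⁻¹²) = 9.13×10⁻⁴ m².

9.13 cm²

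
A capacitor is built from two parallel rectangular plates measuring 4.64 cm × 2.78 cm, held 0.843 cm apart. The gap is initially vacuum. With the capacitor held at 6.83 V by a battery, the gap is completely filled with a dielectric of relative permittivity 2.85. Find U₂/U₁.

2.85

Battery connected ⇒ V is held fixed.
C₂ = 2.85 C₁ and U = ½CV², so U₂/U₁ = C₂/C₁ = 2.85.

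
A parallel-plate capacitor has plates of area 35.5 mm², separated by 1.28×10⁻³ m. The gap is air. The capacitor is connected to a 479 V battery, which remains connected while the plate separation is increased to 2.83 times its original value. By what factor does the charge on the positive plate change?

Battery connected ⇒ V is held fixed.
C₂ = 0.353 C₁ and Q = CV, so Q₂/Q₁ = C₂/C₁ = 0.353.

Q₂/Q₁ ≈ 0.353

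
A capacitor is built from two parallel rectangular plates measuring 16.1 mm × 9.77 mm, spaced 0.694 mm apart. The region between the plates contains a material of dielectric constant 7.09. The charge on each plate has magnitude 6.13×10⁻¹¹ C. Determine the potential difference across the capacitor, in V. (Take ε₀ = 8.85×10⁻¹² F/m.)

A = 16.1 × 9.77 mm² = 1.57×10⁻⁴ m².
C = κε₀A/d = 7.09 × 8.85×10⁻¹² × 1.57×10⁻⁴ / 6.94×10⁻⁴ = 1.42×10⁻¹¹ F.
V = Q/C = 6.13×10⁻¹¹ / 1.42×10⁻¹¹ = 4.31 V.

V ≈ 4.31 V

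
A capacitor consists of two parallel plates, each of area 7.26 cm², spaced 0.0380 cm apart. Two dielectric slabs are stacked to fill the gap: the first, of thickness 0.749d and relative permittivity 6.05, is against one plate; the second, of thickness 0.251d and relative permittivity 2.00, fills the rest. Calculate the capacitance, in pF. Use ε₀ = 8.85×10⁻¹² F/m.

A = 7.26 cm² = 7.26×10⁻⁴ m².
Stacked slabs ⇒ two capacitors in series, each with the full plate area.
C₁ = κ₁ε₀A/d₁ = 6.05 × 8.85×10⁻¹² × 7.26×10⁻⁴ / 2.85×10⁻⁴ = 1.37×10⁻¹⁰ F.
C₂ = κ₂ε₀A/d₂ = 2.00 × 8.85×10⁻¹² × 7.26×10⁻⁴ / 9.54×10⁻⁵ = 1.35×10⁻¹⁰ F.
C = (1/C₁ + 1/C₂)⁻¹ = 6.78×10⁻¹¹ F.

C ≈ 67.8 pF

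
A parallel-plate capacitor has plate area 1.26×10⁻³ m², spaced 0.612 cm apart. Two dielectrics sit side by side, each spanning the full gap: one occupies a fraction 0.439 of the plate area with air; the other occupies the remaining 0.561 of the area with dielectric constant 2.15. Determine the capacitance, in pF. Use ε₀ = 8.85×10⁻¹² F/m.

3.00 pF

Side-by-side slabs ⇒ two capacitors in parallel, each spanning the full gap.
C₁ = κ₁ε₀A₁/d = 1.00 × 8.85×10⁻¹² × 5.53×10⁻⁴ / 6.12×10⁻³ = 8.00×10⁻¹³ F.
C₂ = κ₂ε₀A₂/d = 2.15 × 8.85×10⁻¹² × 7.07×10⁻⁴ / 6.12×10⁻³ = 2.20×10⁻¹² F.
C = C₁ + C₂ = 3.00×10⁻¹² F.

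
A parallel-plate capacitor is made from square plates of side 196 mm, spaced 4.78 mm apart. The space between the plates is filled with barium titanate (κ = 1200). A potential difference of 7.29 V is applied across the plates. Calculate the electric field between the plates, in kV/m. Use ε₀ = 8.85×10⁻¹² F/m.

E ≈ 1.53 kV/m

E = V/d = 7.29 / 4.78×10⁻³ = 1.53×10³ V/m.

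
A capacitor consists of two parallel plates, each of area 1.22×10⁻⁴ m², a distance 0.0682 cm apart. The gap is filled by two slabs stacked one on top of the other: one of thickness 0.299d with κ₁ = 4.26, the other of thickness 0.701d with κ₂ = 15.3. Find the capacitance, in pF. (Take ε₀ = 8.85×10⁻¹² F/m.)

Stacked slabs ⇒ two capacitors in series, each with the full plate area.
C₁ = κ₁ε₀A/d₁ = 4.26 × 8.85×10⁻¹² × 1.22×10⁻⁴ / 2.04×10⁻⁴ = 2.26×10⁻¹¹ F.
C₂ = κ₂ε₀A/d₂ = 15.3 × 8.85×10⁻¹² × 1.22×10⁻⁴ / 4.78×10⁻⁴ = 3.46×10⁻¹¹ F.
C = (1/C₁ + 1/C₂)⁻¹ = 1.36×10⁻¹¹ F.

C ≈ 13.6 pF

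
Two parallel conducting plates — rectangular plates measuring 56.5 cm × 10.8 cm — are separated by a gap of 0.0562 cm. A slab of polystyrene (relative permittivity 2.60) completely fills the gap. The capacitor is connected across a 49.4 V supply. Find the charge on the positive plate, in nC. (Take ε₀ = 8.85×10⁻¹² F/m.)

A = 56.5 × 10.8 cm² = 6.10×10⁻² m².
C = κε₀A/d = 2.60 × 8.85×10⁻¹² × 6.10×10⁻² / 5.62×10⁻⁴ = 2.50×10⁻⁹ F.
Q = CV = 2.50×10⁻⁹ × 49.4 = 1.23×10⁻⁷ C.

Q ≈ 123 nC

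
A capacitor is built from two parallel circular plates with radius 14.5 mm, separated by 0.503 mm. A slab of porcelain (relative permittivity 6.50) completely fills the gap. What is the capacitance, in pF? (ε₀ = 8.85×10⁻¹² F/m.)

75.5 pF

A = π(14.5 mm)² = 6.61×10⁻⁴ m².
C = κε₀A/d = 6.50 × 8.85×10⁻¹² × 6.61×10⁻⁴ / 5.03×10⁻⁴ = 7.55×10⁻¹¹ F.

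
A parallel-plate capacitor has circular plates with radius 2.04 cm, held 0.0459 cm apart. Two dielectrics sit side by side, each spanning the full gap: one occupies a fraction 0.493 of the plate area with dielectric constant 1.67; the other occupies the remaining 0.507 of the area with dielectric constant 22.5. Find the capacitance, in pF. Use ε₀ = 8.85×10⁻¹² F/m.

A = π(2.04 cm)² = 1.31×10⁻³ m².
Side-by-side slabs ⇒ two capacitors in parallel, each spanning the full gap.
C₁ = κ₁ε₀A₁/d = 1.67 × 8.85×10⁻¹² × 6.45×10⁻⁴ / 4.59×10⁻⁴ = 2.08×10⁻¹¹ F.
C₂ = κ₂ε₀A₂/d = 22.5 × 8.85×10⁻¹² × 6.63×10⁻⁴ / 4.59×10⁻⁴ = 2.88×10⁻¹⁰ F.
C = C₁ + C₂ = 3.08×10⁻¹⁰ F.

308 pF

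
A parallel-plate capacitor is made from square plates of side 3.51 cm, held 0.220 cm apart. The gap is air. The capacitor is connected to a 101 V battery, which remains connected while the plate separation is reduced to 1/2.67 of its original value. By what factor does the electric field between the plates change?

Battery connected ⇒ V is held fixed.
E = V/d, so E₂/E₁ = d₁/d₂ = 2.67.

E₂/E₁ ≈ 2.67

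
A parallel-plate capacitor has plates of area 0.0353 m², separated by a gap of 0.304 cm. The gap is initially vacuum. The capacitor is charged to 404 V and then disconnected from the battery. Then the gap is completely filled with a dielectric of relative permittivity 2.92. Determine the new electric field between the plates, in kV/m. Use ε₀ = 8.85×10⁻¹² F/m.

E ≈ 45.5 kV/m

Initially C₁ = ε₀A/d = 8.85×10⁻¹² × 3.53×10⁻² / 3.04×10⁻³ = 1.03×10⁻¹⁰ F.
E₁ = 1.33×10⁵ V/m.
Isolated ⇒ Q is held fixed. V₂ = Q/C₂ = V₁/2.92; E = V/d, so E₂/E₁ = (V₂/V₁)(d₁/d₂) = 0.342.
E₂ = 0.342 × 1.33×10⁵ = 4.55×10⁴ V/m.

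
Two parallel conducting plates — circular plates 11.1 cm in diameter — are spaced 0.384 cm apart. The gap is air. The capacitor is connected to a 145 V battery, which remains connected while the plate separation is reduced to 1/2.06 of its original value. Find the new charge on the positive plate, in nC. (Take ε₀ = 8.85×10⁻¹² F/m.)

Q ≈ 6.66 nC

A = π(11.1/2 cm)² = 9.68×10⁻³ m².
Initially C₁ = ε₀A/d = 8.85×10⁻¹² × 9.68×10⁻³ / 3.84×10⁻³ = 2.23×10⁻¹¹ F.
Q₁ = 3.23×10⁻⁹ C.
Battery connected ⇒ V is held fixed. C₂ = 2.06 C₁ and Q = CV, so Q₂/Q₁ = C₂/C₁ = 2.06.
Q₂ = 2.06 × 3.23×10⁻⁹ = 6.66×10⁻⁹ C.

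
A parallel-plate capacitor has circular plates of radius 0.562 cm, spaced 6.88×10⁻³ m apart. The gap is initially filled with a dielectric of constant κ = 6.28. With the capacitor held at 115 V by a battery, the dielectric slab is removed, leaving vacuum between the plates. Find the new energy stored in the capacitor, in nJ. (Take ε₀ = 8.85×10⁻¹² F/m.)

A = π(0.562 cm)² = 9.92×10⁻⁵ m².
Initially C₁ = κε₀A/d = 6.28 × 8.85×10⁻¹² × 9.92×10⁻⁵ / 6.88×10⁻³ = 8.02×10⁻¹³ F.
U₁ = 5.30×10⁻⁹ J.
Battery connected ⇒ V is held fixed. C₂ = 0.159 C₁ and U = ½CV², so U₂/U₁ = C₂/C₁ = 0.159.
U₂ = 0.159 × 5.30×10⁻⁹ = 8.44×10⁻¹⁰ J.

U ≈ 0.844 nJ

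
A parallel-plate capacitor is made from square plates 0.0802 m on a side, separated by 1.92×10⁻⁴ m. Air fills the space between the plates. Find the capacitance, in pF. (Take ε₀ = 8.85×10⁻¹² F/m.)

C ≈ 296 pF

A = (0.0802 m)² = 6.43×10⁻³ m².
C = ε₀A/d = 8.85×10⁻¹² × 6.43×10⁻³ / 1.92×10⁻⁴ = 2.96×10⁻¹⁰ F.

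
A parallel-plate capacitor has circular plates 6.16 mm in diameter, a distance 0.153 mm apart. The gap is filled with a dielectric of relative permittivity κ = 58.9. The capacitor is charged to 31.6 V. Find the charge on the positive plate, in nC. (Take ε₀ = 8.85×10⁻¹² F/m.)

Q ≈ 3.21 nC

A = π(6.16/2 mm)² = 2.98×10⁻⁵ m².
C = κε₀A/d = 58.9 × 8.85×10⁻¹² × 2.98×10⁻⁵ / 1.53×10⁻⁴ = 1.02×10⁻¹⁰ F.
Q = CV = 1.02×10⁻¹⁰ × 31.6 = 3.21×10⁻⁹ C.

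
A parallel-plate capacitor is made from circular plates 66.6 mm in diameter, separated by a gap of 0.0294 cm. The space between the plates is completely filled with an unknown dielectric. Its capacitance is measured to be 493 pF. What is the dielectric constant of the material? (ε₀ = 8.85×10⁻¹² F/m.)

4.70

A = π(66.6/2 mm)² = 3.48×10⁻³ m².
κ = Cd/(ε₀A) = 4.93×10⁻¹⁰ × 2.94×10⁻⁴ / (8.85×10⁻¹² × 3.48×10⁻³) = 4.70.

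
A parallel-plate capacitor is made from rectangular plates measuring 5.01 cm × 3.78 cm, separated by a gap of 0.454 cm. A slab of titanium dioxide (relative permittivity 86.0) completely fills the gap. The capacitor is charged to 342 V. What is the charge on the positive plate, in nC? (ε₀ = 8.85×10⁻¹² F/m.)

109 nC

A = 5.01 × 3.78 cm² = 1.89×10⁻³ m².
C = κε₀A/d = 86.0 × 8.85×10⁻¹² × 1.89×10⁻³ / 4.54×10⁻³ = 3.17×10⁻¹⁰ F.
Q = CV = 3.17×10⁻¹⁰ × 342 = 1.09×10⁻⁷ C.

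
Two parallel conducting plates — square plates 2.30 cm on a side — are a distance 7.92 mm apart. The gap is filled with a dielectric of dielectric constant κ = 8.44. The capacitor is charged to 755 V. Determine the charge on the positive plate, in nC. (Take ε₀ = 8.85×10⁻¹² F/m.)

3.77 nC

A = (2.30 cm)² = 5.29×10⁻⁴ m².
C = κε₀A/d = 8.44 × 8.85×10⁻¹² × 5.29×10⁻⁴ / 7.92×10⁻³ = 4.99×10⁻¹² F.
Q = CV = 4.99×10⁻¹² × 755 = 3.77×10⁻⁹ C.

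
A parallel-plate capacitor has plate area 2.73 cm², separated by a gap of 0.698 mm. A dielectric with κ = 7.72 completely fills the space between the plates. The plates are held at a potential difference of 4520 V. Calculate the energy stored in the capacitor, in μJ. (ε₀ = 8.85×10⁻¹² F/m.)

A = 2.73 cm² = 2.73×10⁻⁴ m².
C = κε₀A/d = 7.72 × 8.85×10⁻¹² × 2.73×10⁻⁴ / 6.98×10⁻⁴ = 2.67×10⁻¹¹ F.
U = ½CV² = ½ × 2.67×10⁻¹¹ × (4520)² = 2.73×10⁻⁴ J.

273 μJ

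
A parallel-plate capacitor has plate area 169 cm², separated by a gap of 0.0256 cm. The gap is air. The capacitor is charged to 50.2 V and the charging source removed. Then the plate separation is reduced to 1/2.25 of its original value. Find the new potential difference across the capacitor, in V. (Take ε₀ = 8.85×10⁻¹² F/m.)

V ≈ 22.3 V

A = 169 cm² = 1.69×10⁻² m².
Initially C₁ = ε₀A/d = 8.85×10⁻¹² × 1.69×10⁻² / 2.56×10⁻⁴ = 5.84×10⁻¹⁰ F.
V₁ = 50.2 V.
Isolated ⇒ Q is held fixed. C₂ = 2.25 C₁ and V = Q/C, so V₂/V₁ = C₁/C₂ = 0.444.
V₂ = 0.444 × 50.2 = 22.3 V.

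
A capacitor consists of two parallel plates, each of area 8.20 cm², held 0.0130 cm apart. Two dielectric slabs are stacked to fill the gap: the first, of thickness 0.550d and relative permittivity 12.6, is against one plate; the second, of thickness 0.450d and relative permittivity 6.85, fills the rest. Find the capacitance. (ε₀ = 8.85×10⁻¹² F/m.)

0.511 nF

A = 8.20 cm² = 8.20×10⁻⁴ m².
Stacked slabs ⇒ two capacitors in series, each with the full plate area.
C₁ = κ₁ε₀A/d₁ = 12.6 × 8.85×10⁻¹² × 8.20×10⁻⁴ / 7.15×10⁻⁵ = 1.28×10⁻⁹ F.
C₂ = κ₂ε₀A/d₂ = 6.85 × 8.85×10⁻¹² × 8.20×10⁻⁴ / 5.85×10⁻⁵ = 8.50×10⁻¹⁰ F.
C = (1/C₁ + 1/C₂)⁻¹ = 5.11×10⁻¹⁰ F.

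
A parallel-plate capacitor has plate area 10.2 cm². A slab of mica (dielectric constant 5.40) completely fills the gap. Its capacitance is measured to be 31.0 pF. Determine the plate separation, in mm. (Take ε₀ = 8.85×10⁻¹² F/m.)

A = 10.2 cm² = 1.02×10⁻³ m².
d = κε₀A/C = 5.40 × 8.85×10⁻¹² × 1.02×10⁻³ / 3.10×10⁻¹¹ = 1.57×10⁻³ m.

1.57 mm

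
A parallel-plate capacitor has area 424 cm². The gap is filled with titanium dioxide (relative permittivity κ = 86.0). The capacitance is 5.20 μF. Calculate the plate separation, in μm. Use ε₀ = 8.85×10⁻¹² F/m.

6.21 μm

A = 424 cm² = 4.24×10⁻² m².
d = κε₀A/C = 86.0 × 8.85×10⁻¹² × 4.24×10⁻² / 5.20×10⁻⁶ = 6.21×10⁻⁶ m.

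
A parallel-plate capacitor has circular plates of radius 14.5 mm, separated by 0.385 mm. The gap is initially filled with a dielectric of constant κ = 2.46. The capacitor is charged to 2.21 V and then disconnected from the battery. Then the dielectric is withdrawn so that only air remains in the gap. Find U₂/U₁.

Isolated ⇒ Q is held fixed.
C₂ = 0.407 C₁ and U = Q²/(2C), so U₂/U₁ = C₁/C₂ = 2.46.

2.46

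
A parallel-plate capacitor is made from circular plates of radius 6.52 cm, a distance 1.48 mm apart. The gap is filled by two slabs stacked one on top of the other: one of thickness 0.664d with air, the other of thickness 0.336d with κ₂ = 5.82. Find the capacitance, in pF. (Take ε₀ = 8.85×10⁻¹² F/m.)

C ≈ 111 pF

A = π(6.52 cm)² = 1.34×10⁻² m².
Stacked slabs ⇒ two capacitors in series, each with the full plate area.
C₁ = κ₁ε₀A/d₁ = 1.00 × 8.85×10⁻¹² × 1.34×10⁻² / 9.83×10⁻⁴ = 1.20×10⁻¹⁰ F.
C₂ = κ₂ε₀A/d₂ = 5.82 × 8.85×10⁻¹² × 1.34×10⁻² / 4.97×10⁻⁴ = 1.38×10⁻⁹ F.
C = (1/C₁ + 1/C₂)⁻¹ = 1.11×10⁻¹⁰ F.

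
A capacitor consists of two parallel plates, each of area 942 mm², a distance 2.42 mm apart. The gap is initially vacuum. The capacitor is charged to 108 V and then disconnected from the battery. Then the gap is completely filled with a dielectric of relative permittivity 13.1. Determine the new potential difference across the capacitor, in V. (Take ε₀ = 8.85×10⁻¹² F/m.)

8.24 V

A = 942 mm² = 9.42×10⁻⁴ m².
Initially C₁ = ε₀A/d = 8.85×10⁻¹² × 9.42×10⁻⁴ / 2.42×10⁻³ = 3.44×10⁻¹² F.
V₁ = 1.08×10² V.
Isolated ⇒ Q is held fixed. C₂ = 13.1 C₁ and V = Q/C, so V₂/V₁ = C₁/C₂ = 0.0763.
V₂ = 0.0763 × 1.08×10² = 8.24 V.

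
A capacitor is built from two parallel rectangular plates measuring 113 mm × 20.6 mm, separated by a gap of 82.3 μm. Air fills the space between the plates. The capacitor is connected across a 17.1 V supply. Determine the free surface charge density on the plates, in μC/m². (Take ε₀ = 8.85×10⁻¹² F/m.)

A = 113 × 20.6 mm² = 2.33×10⁻³ m².
C = ε₀A/d = 8.85×10⁻¹² × 2.33×10⁻³ / 8.23×10⁻⁵ = 2.50×10⁻¹⁰ F.
σ = Q/A = CV/A = 2.50×10⁻¹⁰ × 17.1 / 2.33×10⁻³ = 1.84×10⁻⁶ C/m².

1.84 μC/m²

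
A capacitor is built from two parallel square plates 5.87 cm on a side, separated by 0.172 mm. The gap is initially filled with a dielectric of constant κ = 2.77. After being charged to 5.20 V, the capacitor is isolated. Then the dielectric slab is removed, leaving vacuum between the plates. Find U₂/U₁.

U₂/U₁ ≈ 2.77

Isolated ⇒ Q is held fixed.
C₂ = 0.361 C₁ and U = Q²/(2C), so U₂/U₁ = C₁/C₂ = 2.77.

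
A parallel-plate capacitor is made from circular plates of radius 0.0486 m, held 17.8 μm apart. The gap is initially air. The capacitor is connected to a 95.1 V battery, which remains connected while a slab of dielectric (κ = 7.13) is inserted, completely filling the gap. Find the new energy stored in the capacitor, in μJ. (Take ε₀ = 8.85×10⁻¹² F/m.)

U ≈ 119 μJ

A = π(0.0486 m)² = 7.42×10⁻³ m².
Initially C₁ = ε₀A/d = 8.85×10⁻¹² × 7.42×10⁻³ / 1.78×10⁻⁵ = 3.69×10⁻⁹ F.
U₁ = 1.67×10⁻⁵ J.
Battery connected ⇒ V is held fixed. C₂ = 7.13 C₁ and U = ½CV², so U₂/U₁ = C₂/C₁ = 7.13.
U₂ = 7.13 × 1.67×10⁻⁵ = 1.19×10⁻⁴ J.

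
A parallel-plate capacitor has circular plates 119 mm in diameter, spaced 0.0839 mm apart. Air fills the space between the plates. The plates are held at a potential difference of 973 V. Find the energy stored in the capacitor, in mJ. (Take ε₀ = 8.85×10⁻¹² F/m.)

U ≈ 0.555 mJ

A = π(119/2 mm)² = 1.11×10⁻² m².
C = ε₀A/d = 8.85×10⁻¹² × 1.11×10⁻² / 8.39×10⁻⁵ = 1.17×10⁻⁹ F.
U = ½CV² = ½ × 1.17×10⁻⁹ × (973)² = 5.55×10⁻⁴ J.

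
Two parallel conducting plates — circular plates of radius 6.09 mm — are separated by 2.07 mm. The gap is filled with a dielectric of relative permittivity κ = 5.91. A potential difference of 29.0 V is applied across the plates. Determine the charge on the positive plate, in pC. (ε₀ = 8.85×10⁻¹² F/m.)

85.4 pC

A = π(6.09 mm)² = 1.17×10⁻⁴ m².
C = κε₀A/d = 5.91 × 8.85×10⁻¹² × 1.17×10⁻⁴ / 2.07×10⁻³ = 2.94×10⁻¹² F.
Q = CV = 2.94×10⁻¹² × 29.0 = 8.54×10⁻¹¹ C.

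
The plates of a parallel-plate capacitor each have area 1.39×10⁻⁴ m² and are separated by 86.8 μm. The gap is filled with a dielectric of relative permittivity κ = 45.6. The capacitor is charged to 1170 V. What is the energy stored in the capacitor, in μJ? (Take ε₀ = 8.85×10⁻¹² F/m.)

C = κε₀A/d = 45.6 × 8.85×10⁻¹² × 1.39×10⁻⁴ / 8.68×10⁻⁵ = 6.46×10⁻¹⁰ F.
U = ½CV² = ½ × 6.46×10⁻¹⁰ × (1170)² = 4.42×10⁻⁴ J.

442 μJ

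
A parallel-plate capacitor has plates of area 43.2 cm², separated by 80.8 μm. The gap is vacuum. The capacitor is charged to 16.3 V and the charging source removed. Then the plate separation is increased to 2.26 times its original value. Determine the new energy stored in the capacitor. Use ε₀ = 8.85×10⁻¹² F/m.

142 nJ

A = 43.2 cm² = 4.32×10⁻³ m².
Initially C₁ = ε₀A/d = 8.85×10⁻¹² × 4.32×10⁻³ / 8.08×10⁻⁵ = 4.73×10⁻¹⁰ F.
U₁ = 6.29×10⁻⁸ J.
Isolated ⇒ Q is held fixed. C₂ = 0.442 C₁ and U = Q²/(2C), so U₂/U₁ = C₁/C₂ = 2.26.
U₂ = 2.26 × 6.29×10⁻⁸ = 1.42×10⁻⁷ J.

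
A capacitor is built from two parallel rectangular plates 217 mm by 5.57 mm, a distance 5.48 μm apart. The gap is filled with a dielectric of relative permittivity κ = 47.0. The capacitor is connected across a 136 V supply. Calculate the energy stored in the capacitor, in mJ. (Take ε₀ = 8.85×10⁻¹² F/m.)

A = 217 × 5.57 mm² = 1.21×10⁻³ m².
C = κε₀A/d = 47.0 × 8.85×10⁻¹² × 1.21×10⁻³ / 5.48×10⁻⁶ = 9.17×10⁻⁸ F.
U = ½CV² = ½ × 9.17×10⁻⁸ × (136)² = 8.48×10⁻⁴ J.

U ≈ 0.848 mJ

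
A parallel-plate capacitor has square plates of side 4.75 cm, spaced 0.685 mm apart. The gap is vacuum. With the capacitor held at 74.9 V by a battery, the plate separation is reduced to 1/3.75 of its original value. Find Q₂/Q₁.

Q₂/Q₁ ≈ 3.75

Battery connected ⇒ V is held fixed.
C₂ = 3.75 C₁ and Q = CV, so Q₂/Q₁ = C₂/C₁ = 3.75.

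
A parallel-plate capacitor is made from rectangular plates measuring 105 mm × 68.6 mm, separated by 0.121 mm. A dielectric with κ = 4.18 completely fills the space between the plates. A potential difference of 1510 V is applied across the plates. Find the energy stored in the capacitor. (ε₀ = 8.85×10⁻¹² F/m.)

A = 105 × 68.6 mm² = 7.20×10⁻³ m².
C = κε₀A/d = 4.18 × 8.85×10⁻¹² × 7.20×10⁻³ / 1.21×10⁻⁴ = 2.20×10⁻⁹ F.
U = ½CV² = ½ × 2.20×10⁻⁹ × (1510)² = 2.51×10⁻³ J.

U ≈ 2.51 mJ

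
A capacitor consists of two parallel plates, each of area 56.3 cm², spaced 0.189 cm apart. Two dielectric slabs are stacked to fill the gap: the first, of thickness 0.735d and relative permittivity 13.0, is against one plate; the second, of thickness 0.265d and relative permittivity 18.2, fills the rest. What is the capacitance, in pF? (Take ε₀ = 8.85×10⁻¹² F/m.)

C ≈ 371 pF

A = 56.3 cm² = 5.63×10⁻³ m².
Stacked slabs ⇒ two capacitors in series, each with the full plate area.
C₁ = κ₁ε₀A/d₁ = 13.0 × 8.85×10⁻¹² × 5.63×10⁻³ / 1.39×10⁻³ = 4.66×10⁻¹⁰ F.
C₂ = κ₂ε₀A/d₂ = 18.2 × 8.85×10⁻¹² × 5.63×10⁻³ / 5.01×10⁻⁴ = 1.81×10⁻⁹ F.
C = (1/C₁ + 1/C₂)⁻¹ = 3.71×10⁻¹⁰ F.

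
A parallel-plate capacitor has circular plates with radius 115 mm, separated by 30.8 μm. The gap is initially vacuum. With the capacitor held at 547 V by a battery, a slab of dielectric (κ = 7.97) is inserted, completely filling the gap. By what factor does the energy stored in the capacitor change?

U₂/U₁ ≈ 7.97

Battery connected ⇒ V is held fixed.
C₂ = 7.97 C₁ and U = ½CV², so U₂/U₁ = C₂/C₁ = 7.97.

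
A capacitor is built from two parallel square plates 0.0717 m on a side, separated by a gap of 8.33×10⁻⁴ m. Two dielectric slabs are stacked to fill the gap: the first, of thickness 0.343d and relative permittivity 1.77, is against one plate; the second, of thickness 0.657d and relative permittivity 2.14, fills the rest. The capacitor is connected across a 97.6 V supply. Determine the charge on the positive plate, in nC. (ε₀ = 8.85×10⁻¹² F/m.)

Q ≈ 10.6 nC

A = (0.0717 m)² = 5.14×10⁻³ m².
Stacked slabs ⇒ two capacitors in series, each with the full plate area.
C₁ = κ₁ε₀A/d₁ = 1.77 × 8.85×10⁻¹² × 5.14×10⁻³ / 2.86×10⁻⁴ = 2.82×10⁻¹⁰ F.
C₂ = κ₂ε₀A/d₂ = 2.14 × 8.85×10⁻¹² × 5.14×10⁻³ / 5.47×10⁻⁴ = 1.78×10⁻¹⁰ F.
C = (1/C₁ + 1/C₂)⁻¹ = 1.09×10⁻¹⁰ F.
Q = CV = 1.09×10⁻¹⁰ × 97.6 = 1.06×10⁻⁸ C.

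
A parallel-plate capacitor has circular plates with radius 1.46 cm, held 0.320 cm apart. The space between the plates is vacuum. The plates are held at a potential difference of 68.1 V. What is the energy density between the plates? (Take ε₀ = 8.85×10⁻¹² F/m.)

E = V/d = 68.1 / 3.20×10⁻³ = 2.13×10⁴ V/m.
u = ½ε₀E² = ½ × 8.85×10⁻¹² × (2.13×10⁴)² = 2.00×10⁻³ J/m³.

u ≈ 2.00 mJ/m³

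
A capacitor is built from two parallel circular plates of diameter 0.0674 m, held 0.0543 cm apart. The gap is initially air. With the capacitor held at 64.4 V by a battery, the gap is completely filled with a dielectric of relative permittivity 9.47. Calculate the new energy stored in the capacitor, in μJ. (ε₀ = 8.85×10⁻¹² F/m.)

A = π(0.0674/2 m)² = 3.57×10⁻³ m².
Initially C₁ = ε₀A/d = 8.85×10⁻¹² × 3.57×10⁻³ / 5.43×10⁻⁴ = 5.82×10⁻¹¹ F.
U₁ = 1.21×10⁻⁷ J.
Battery connected ⇒ V is held fixed. C₂ = 9.47 C₁ and U = ½CV², so U₂/U₁ = C₂/C₁ = 9.47.
U₂ = 9.47 × 1.21×10⁻⁷ = 1.14×10⁻⁶ J.

U ≈ 1.14 μJ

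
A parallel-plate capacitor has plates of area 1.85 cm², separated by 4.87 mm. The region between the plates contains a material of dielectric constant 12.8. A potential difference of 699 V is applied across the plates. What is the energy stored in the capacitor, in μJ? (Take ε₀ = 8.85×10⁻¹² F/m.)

A = 1.85 cm² = 1.85×10⁻⁴ m².
C = κε₀A/d = 12.8 × 8.85×10⁻¹² × 1.85×10⁻⁴ / 4.87×10⁻³ = 4.30×10⁻¹² F.
U = ½CV² = ½ × 4.30×10⁻¹² × (699)² = 1.05×10⁻⁶ J.

1.05 μJ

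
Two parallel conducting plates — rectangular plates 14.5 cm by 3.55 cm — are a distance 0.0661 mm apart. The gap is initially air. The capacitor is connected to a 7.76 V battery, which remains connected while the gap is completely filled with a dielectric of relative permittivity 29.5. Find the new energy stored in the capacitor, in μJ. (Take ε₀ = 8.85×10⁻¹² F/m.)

A = 14.5 × 3.55 cm² = 5.15×10⁻³ m².
Initially C₁ = ε₀A/d = 8.85×10⁻¹² × 5.15×10⁻³ / 6.61×10⁻⁵ = 6.89×10⁻¹⁰ F.
U₁ = 2.08×10⁻⁸ J.
Battery connected ⇒ V is held fixed. C₂ = 29.5 C₁ and U = ½CV², so U₂/U₁ = C₂/C₁ = 29.5.
U₂ = 29.5 × 2.08×10⁻⁸ = 6.12×10⁻⁷ J.

U ≈ 0.612 μJ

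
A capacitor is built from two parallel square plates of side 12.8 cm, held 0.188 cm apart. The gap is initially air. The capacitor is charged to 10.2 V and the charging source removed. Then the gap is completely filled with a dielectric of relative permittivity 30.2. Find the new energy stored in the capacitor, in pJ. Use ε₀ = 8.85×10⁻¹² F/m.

A = (12.8 cm)² = 1.64×10⁻² m².
Initially C₁ = ε₀A/d = 8.85×10⁻¹² × 1.64×10⁻² / 1.88×10⁻³ = 7.71×10⁻¹¹ F.
U₁ = 4.01×10⁻⁹ J.
Isolated ⇒ Q is held fixed. C₂ = 30.2 C₁ and U = Q²/(2C), so U₂/U₁ = C₁/C₂ = 0.0331.
U₂ = 0.0331 × 4.01×10⁻⁹ = 1.33×10⁻¹⁰ J.

133 pJ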